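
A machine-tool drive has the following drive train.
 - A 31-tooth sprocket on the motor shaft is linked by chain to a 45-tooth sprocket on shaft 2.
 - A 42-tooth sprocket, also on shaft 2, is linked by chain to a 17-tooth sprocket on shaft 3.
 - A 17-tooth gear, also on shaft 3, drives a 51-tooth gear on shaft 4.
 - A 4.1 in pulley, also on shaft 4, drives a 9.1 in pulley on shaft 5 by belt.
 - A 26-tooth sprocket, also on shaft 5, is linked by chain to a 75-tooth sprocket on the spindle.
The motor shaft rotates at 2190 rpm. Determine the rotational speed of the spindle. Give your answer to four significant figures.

Chain: ratio = 45/31 = 1.4516, so shaft 2 turns at 2190 / 1.4516 = 1508.7 rpm.
Chain: ratio = 17/42 = 0.40476, so shaft 3 turns at 1508.7 / 0.40476 = 3727.3 rpm.
Gear mesh: ratio = 51/17 = 3, so shaft 4 turns at 3727.3 / 3 = 1242.4 rpm.
Belt: ratio = 9.1/4.1 = 2.2195, so shaft 5 turns at 1242.4 / 2.2195 = 559.78 rpm.
Chain: ratio = 75/26 = 2.8846, so the spindle turns at 559.78 / 2.8846 = 194.06 rpm.

194.1 rpm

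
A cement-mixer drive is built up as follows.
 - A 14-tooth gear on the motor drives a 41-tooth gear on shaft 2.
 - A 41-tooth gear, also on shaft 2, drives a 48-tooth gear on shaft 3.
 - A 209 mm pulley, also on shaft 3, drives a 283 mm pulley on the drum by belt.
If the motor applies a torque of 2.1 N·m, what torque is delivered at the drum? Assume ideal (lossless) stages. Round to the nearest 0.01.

9.75 N·m

After the gear mesh (41/14): 2.1 × 2.9286 = 6.15 N·m
After the gear mesh (48/41): 6.15 × 1.1707 = 7.2 N·m
After the belt (283/209): 7.2 × 1.3541 = 9.7493 N·m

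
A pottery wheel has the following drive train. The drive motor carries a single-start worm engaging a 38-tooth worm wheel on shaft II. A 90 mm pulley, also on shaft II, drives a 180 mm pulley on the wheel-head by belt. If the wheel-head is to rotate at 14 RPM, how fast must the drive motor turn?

1064 RPM

Overall ratio R = 38 × 2 = 76.
Required input speed = output speed × R = 14 × 76 = 1064 RPM.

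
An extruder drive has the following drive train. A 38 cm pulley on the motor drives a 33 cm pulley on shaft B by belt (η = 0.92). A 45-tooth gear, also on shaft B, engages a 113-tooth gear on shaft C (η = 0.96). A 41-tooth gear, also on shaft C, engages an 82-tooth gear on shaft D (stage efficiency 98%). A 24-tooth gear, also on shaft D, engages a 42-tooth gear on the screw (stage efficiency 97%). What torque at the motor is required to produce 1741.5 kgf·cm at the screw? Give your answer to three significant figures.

272 kgf·cm

Overall ratio R = 0.86842 × 2.5111 × 2 × 1.75 = 7.6325; overall efficiency η = 0.92 × 0.96 × 0.98 × 0.97 = 0.8396.
Input torque = output torque / (R × η) = 1741.5 / (7.6325 × 0.8396) = 271.77 kgf·cm.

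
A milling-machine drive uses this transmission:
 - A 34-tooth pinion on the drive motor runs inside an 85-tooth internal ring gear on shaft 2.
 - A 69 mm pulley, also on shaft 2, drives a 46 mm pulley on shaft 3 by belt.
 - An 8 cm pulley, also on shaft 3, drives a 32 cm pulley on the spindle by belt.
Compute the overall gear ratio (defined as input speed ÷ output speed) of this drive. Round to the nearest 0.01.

Each stage contributes driven/driver: internal gear 85/34 = 2.5, belt 46/69 = 0.66667, belt 32/8 = 4.
Overall: 2.5 × 0.66667 × 4 = 6.6667.

6.67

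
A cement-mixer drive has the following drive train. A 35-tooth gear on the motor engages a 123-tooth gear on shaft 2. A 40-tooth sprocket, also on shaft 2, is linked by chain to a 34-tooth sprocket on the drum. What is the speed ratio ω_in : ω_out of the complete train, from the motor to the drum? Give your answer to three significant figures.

Each stage contributes driven/driver: gear mesh 123/35 = 3.5143, chain 34/40 = 0.85.
Overall: 3.5143 × 0.85 = 2.9871.

2.99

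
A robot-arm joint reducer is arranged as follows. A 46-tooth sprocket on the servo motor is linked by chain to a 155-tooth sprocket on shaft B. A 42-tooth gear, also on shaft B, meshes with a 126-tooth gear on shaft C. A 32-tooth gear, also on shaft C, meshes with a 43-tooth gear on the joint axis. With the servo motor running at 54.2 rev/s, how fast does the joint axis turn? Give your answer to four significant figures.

chain 155/46 = 3.3696 → 54.2/3.3696 = 16.085 rev/s
gear mesh 126/42 = 3 → 16.085/3 = 5.3617 rev/s
gear mesh 43/32 = 1.3438 → 5.3617/1.3438 = 3.9901 rev/s

3.990 rev/s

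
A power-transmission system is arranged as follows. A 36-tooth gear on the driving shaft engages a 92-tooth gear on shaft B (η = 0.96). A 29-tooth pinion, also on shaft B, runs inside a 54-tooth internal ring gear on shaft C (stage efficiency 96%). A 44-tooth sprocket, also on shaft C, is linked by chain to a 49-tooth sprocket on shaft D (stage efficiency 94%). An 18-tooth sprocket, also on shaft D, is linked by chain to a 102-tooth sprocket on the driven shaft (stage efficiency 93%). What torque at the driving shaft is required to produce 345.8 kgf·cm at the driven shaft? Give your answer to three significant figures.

14.3 kgf·cm

Overall ratio R = 2.5556 × 1.8621 × 1.1136 × 5.6667 = 30.03; overall efficiency η = 0.96 × 0.96 × 0.94 × 0.93 = 0.8057.
Input torque = output torque / (R × η) = 345.8 / (30.03 × 0.8057) = 14.293 kgf·cm.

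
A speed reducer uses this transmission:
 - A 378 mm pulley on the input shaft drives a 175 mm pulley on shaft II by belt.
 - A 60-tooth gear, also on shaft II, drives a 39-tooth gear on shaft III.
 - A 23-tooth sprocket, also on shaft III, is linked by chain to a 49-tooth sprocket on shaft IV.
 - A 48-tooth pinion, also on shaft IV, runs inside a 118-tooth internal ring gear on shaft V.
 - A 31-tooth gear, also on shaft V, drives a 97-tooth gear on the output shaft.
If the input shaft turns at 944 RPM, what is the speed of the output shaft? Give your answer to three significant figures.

191 RPM

the input shaft → shaft II (belt, 175/378): 944 ÷ 0.46296 = 2039 RPM
shaft II → shaft III (gear mesh, 39/60): 2039 ÷ 0.65 = 3137 RPM
shaft III → shaft IV (chain, 49/23): 3137 ÷ 2.1304 = 1472.5 RPM
shaft IV → shaft V (internal gear, 118/48): 1472.5 ÷ 2.4583 = 598.97 RPM
shaft V → the output shaft (gear mesh, 97/31): 598.97 ÷ 3.129 = 191.42 RPM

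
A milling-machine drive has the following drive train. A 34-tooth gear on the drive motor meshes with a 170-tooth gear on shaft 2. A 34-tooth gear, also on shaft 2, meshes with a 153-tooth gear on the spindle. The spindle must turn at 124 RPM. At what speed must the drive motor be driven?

Overall ratio R = 5 × 4.5 = 22.5.
Required input speed = output speed × R = 124 × 22.5 = 2790 RPM.

2790 RPM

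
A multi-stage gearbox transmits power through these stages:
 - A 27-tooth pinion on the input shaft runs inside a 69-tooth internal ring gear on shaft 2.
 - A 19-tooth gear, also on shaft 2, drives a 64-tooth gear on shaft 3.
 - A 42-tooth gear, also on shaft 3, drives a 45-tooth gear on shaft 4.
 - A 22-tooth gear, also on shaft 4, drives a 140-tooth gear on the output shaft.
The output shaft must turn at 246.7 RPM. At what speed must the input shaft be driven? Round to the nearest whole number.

Overall ratio R = 2.5556 × 3.3684 × 1.0714 × 6.3636 = 58.692.
Required input speed = output speed × R = 246.7 × 58.692 = 14479 RPM.

14479 RPM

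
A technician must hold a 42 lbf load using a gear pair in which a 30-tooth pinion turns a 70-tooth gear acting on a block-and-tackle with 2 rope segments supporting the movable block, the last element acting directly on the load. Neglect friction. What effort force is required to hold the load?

9 lbf

Gear pair MA = 70/30 = 2.3333.
Block-and-tackle MA = number of supporting rope parts = 2.
Combined ideal MA = 2.3333 × 2 = 4.6667.
Effort = load / MA = 42 / 4.6667 = 9 lbf.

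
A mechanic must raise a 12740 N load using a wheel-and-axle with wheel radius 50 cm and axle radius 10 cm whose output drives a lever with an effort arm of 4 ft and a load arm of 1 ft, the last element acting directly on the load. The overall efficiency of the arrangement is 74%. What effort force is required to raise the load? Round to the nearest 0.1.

860.8 N

Wheel-and-axle MA = R/r = 50/10 = 5.
Lever MA = effort arm / load arm = 4/1 = 4.
Combined ideal MA = 5 × 4 = 20.
Actual MA = 20 × 0.74 = 14.8.
Effort = load / actual MA = 12740 / 14.8 = 860.81 N.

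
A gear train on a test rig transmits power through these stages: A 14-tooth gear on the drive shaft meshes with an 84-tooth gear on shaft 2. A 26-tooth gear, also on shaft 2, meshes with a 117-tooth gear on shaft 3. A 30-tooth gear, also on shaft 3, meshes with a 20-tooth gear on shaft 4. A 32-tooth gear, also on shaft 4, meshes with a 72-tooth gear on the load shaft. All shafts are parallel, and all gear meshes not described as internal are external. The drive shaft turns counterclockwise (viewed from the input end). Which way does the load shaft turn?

the drive shaft → shaft 2: external mesh, 1 reversal → CW.
shaft 2 → shaft 3: external mesh, 1 reversal → CCW.
shaft 3 → shaft 4: external mesh, 1 reversal → CW.
shaft 4 → the load shaft: external mesh, 1 reversal → CCW.
4 reversals in total — an even number — so the load shaft turns the same way as the drive shaft.

counterclockwise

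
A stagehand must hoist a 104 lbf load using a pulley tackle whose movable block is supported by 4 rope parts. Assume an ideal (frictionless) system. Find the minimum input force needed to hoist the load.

26 lbf

Block-and-tackle MA = number of supporting rope parts = 4.
Effort = load / MA = 104 / 4 = 26 lbf.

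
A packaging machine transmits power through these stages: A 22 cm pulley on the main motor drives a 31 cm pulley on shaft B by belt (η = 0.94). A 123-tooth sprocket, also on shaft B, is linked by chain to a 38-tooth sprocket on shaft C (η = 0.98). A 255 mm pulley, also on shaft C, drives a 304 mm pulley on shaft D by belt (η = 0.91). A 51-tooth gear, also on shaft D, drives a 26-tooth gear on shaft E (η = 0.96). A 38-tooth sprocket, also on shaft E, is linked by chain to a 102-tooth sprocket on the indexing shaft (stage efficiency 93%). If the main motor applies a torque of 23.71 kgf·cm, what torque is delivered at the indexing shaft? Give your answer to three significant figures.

Belt: ratio = 31/22 = 1.4091; torque at shaft B = 23.71 × 1.4091 × 0.94 = 31.405 kgf·cm.
Chain: ratio = 38/123 = 0.30894; torque at shaft C = 31.405 × 0.30894 × 0.98 = 9.5083 kgf·cm.
Belt: ratio = 304/255 = 1.1922; torque at shaft D = 9.5083 × 1.1922 × 0.91 = 10.315 kgf·cm.
Gear mesh: ratio = 26/51 = 0.5098; torque at shaft E = 10.315 × 0.5098 × 0.96 = 5.0484 kgf·cm.
Chain: ratio = 102/38 = 2.6842; torque at the indexing shaft = 5.0484 × 2.6842 × 0.93 = 12.602 kgf·cm.

12.6 kgf·cm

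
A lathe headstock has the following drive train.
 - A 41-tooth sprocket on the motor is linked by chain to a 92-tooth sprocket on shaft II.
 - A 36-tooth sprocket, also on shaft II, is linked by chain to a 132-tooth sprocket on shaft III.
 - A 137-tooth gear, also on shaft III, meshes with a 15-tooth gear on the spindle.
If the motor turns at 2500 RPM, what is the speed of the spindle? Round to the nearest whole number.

2775 RPM

Chain: ratio = 92/41 = 2.2439, so shaft II turns at 2500 / 2.2439 = 1114.1 RPM.
Chain: ratio = 132/36 = 3.6667, so shaft III turns at 1114.1 / 3.6667 = 303.85 RPM.
Gear mesh: ratio = 15/137 = 0.10949, so the spindle turns at 303.85 / 0.10949 = 2775.2 RPM.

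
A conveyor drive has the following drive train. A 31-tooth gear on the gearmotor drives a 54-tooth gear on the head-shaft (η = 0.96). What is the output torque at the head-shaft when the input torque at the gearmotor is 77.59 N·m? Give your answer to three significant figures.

Gear mesh: ratio = 54/31 = 1.7419; torque at the head-shaft = 77.59 × 1.7419 × 0.96 = 129.75 N·m.

130 N·m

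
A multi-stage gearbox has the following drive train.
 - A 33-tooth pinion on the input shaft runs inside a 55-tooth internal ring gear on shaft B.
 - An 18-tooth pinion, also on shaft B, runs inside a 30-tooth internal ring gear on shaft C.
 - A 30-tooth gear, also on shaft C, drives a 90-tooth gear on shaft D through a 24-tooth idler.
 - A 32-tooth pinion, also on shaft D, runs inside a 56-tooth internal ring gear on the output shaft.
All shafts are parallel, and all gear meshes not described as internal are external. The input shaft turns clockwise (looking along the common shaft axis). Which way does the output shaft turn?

clockwise

the input shaft → shaft B: internal mesh, same direction → CW.
shaft B → shaft C: internal mesh, same direction → CW.
shaft C → shaft D: driver → idler → driven is 2 external meshes, 2 reversals → CW.
shaft D → the output shaft: internal mesh, same direction → CW.
2 reversals in total — an even number — so the output shaft turns the same way as the input shaft.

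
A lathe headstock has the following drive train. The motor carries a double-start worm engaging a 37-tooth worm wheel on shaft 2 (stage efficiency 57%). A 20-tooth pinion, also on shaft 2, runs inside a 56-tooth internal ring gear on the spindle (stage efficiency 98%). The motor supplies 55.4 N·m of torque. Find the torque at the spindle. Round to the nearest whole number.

After the worm (37/2): 55.4 × 18.5 × 0.57 = 584.19 N·m
After the internal gear (56/20): 584.19 × 2.8 × 0.98 = 1603 N·m

1603 N·m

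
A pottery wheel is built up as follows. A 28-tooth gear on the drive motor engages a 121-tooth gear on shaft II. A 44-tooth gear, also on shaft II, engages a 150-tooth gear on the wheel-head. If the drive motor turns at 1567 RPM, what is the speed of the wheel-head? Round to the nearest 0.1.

the drive motor → shaft II (gear mesh, 121/28): 1567 ÷ 4.3214 = 362.61 RPM
shaft II → the wheel-head (gear mesh, 150/44): 362.61 ÷ 3.4091 = 106.37 RPM

106.4 RPM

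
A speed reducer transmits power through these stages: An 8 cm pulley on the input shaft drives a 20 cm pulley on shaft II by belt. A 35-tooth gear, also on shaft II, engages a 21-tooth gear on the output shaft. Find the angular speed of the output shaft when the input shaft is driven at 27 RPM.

Belt: ratio = 20/8 = 2.5, so shaft II turns at 27 / 2.5 = 10.8 RPM.
Gear mesh: ratio = 21/35 = 0.6, so the output shaft turns at 10.8 / 0.6 = 18 RPM.

18 RPM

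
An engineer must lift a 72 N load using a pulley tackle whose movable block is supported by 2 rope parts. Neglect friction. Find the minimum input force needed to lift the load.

Block-and-tackle MA = number of supporting rope parts = 2.
Effort = load / MA = 72 / 2 = 36 N.

36 N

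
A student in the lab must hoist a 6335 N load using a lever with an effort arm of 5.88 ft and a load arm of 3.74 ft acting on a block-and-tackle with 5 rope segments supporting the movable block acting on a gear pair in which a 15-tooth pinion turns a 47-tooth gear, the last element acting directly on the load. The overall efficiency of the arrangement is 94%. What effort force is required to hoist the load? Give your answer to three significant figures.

274 N

Lever MA = effort arm / load arm = 5.88/3.74 = 1.5722.
Block-and-tackle MA = number of supporting rope parts = 5.
Gear pair MA = 47/15 = 3.1333.
Combined ideal MA = 1.5722 × 5 × 3.1333 = 24.631.
Actual MA = 24.631 × 0.94 = 23.153.
Effort = load / actual MA = 6335 / 23.153 = 273.61 N.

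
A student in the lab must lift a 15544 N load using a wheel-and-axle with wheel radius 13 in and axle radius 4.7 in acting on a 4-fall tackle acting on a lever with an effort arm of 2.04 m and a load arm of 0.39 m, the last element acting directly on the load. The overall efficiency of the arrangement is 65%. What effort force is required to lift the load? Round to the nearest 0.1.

Wheel-and-axle MA = R/r = 13/4.7 = 2.766.
Block-and-tackle MA = number of supporting rope parts = 4.
Lever MA = effort arm / load arm = 2.04/0.39 = 5.2308.
Combined ideal MA = 2.766 × 4 × 5.2308 = 57.872.
Actual MA = 57.872 × 0.65 = 37.617.
Effort = load / actual MA = 15544 / 37.617 = 413.22 N.

413.2 N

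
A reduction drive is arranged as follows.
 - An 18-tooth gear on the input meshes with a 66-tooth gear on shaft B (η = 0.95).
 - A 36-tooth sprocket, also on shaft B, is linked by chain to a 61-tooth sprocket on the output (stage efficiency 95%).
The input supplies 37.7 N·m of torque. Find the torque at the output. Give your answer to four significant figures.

After the gear mesh (66/18): 37.7 × 3.6667 × 0.95 = 131.32 N·m
After the chain (61/36): 131.32 × 1.6944 × 0.95 = 211.39 N·m

211.4 N·m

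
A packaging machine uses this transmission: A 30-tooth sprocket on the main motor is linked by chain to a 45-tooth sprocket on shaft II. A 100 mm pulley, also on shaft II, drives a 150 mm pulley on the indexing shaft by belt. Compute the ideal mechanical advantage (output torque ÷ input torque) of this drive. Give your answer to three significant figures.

2.25

Each stage contributes driven/driver: chain 45/30 = 1.5, belt 150/100 = 1.5.
Overall: 1.5 × 1.5 = 2.25.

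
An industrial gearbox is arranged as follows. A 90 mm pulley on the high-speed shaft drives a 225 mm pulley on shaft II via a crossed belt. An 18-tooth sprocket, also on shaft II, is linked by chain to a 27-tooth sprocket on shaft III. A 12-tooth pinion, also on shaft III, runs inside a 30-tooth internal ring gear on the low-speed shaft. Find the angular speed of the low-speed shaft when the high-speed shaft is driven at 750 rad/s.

80 rad/s

belt 225/90 = 2.5 → 750/2.5 = 300 rad/s
chain 27/18 = 1.5 → 300/1.5 = 200 rad/s
internal gear 30/12 = 2.5 → 200/2.5 = 80 rad/s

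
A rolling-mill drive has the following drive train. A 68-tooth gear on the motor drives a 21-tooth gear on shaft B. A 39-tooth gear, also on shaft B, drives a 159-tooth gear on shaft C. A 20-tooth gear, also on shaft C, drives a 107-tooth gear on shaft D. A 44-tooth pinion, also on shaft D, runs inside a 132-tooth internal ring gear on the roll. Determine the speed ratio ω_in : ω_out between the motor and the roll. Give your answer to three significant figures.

Each stage contributes driven/driver: gear mesh 21/68 = 0.30882, gear mesh 159/39 = 4.0769, gear mesh 107/20 = 5.35, internal gear 132/44 = 3.
Overall: 0.30882 × 4.0769 × 5.35 × 3 = 20.208.

20.2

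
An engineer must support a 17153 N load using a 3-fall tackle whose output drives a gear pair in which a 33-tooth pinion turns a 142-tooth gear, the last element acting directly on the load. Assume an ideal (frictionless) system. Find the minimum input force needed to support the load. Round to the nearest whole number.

1329 N

Block-and-tackle MA = number of supporting rope parts = 3.
Gear pair MA = 142/33 = 4.303.
Combined ideal MA = 3 × 4.303 = 12.909.
Effort = load / MA = 17153 / 12.909 = 1328.8 N.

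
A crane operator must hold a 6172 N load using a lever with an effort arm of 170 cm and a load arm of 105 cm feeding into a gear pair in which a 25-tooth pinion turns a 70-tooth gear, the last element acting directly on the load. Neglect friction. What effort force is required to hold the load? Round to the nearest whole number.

Lever MA = effort arm / load arm = 170/105 = 1.619.
Gear pair MA = 70/25 = 2.8.
Combined ideal MA = 1.619 × 2.8 = 4.5333.
Effort = load / MA = 6172 / 4.5333 = 1361.5 N.

1361 N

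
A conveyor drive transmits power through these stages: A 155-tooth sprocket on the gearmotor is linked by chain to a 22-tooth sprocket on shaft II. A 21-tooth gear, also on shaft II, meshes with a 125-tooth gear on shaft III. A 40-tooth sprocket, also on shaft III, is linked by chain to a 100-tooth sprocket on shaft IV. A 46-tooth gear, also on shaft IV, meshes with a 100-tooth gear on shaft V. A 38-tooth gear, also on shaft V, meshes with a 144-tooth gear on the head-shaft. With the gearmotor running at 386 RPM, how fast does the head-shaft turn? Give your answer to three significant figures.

Chain: ratio = 22/155 = 0.14194, so shaft II turns at 386 / 0.14194 = 2719.5 RPM.
Gear mesh: ratio = 125/21 = 5.9524, so shaft III turns at 2719.5 / 5.9524 = 456.88 RPM.
Chain: ratio = 100/40 = 2.5, so shaft IV turns at 456.88 / 2.5 = 182.75 RPM.
Gear mesh: ratio = 100/46 = 2.1739, so shaft V turns at 182.75 / 2.1739 = 84.067 RPM.
Gear mesh: ratio = 144/38 = 3.7895, so the head-shaft turns at 84.067 / 3.7895 = 22.184 RPM.

22.2 RPM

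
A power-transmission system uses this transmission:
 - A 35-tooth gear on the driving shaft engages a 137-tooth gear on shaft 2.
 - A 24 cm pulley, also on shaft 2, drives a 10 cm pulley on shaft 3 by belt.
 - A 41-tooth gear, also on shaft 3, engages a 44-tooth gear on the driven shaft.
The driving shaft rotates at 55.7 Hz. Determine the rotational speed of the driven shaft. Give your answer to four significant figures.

Gear mesh: ratio = 137/35 = 3.9143, so shaft 2 turns at 55.7 / 3.9143 = 14.23 Hz.
Belt: ratio = 10/24 = 0.41667, so shaft 3 turns at 14.23 / 0.41667 = 34.152 Hz.
Gear mesh: ratio = 44/41 = 1.0732, so the driven shaft turns at 34.152 / 1.0732 = 31.823 Hz.

31.82 Hz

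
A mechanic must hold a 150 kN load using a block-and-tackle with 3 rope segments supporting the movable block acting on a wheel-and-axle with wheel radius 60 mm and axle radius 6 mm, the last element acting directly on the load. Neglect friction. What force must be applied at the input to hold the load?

5 kN

Block-and-tackle MA = number of supporting rope parts = 3.
Wheel-and-axle MA = R/r = 60/6 = 10.
Combined ideal MA = 3 × 10 = 30.
Effort = load / MA = 150 / 30 = 5 kN.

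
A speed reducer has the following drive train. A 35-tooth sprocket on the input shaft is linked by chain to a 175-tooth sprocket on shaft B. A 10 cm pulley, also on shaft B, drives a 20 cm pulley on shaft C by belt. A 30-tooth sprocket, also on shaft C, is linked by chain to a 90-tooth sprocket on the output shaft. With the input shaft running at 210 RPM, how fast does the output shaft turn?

the input shaft → shaft B (chain, 175/35): 210 ÷ 5 = 42 RPM
shaft B → shaft C (belt, 20/10): 42 ÷ 2 = 21 RPM
shaft C → the output shaft (chain, 90/30): 21 ÷ 3 = 7 RPM

7 RPM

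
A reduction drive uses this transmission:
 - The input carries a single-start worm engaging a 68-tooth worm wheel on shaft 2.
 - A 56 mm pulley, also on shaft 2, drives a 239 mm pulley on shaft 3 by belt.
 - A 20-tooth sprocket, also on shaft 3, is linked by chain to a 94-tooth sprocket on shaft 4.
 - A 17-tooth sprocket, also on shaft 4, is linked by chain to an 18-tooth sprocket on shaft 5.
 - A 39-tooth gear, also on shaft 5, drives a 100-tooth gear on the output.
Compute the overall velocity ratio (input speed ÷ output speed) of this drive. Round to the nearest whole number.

Each stage contributes driven/driver: worm 68/1 = 68, belt 239/56 = 4.2679, chain 94/20 = 4.7, chain 18/17 = 1.0588, gear mesh 100/39 = 2.5641.
Overall: 68 × 4.2679 × 4.7 × 1.0588 × 2.5641 = 3703.2.

3703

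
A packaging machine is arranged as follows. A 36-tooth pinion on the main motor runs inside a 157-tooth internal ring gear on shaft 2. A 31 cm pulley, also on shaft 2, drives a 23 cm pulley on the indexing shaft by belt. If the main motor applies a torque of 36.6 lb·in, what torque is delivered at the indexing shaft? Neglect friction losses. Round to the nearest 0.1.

118.4 lb·in

Internal gear: ratio = 157/36 = 4.3611; torque at shaft 2 = 36.6 × 4.3611 = 159.62 lb·in.
Belt: ratio = 23/31 = 0.74194; torque at the indexing shaft = 159.62 × 0.74194 = 118.43 lb·in.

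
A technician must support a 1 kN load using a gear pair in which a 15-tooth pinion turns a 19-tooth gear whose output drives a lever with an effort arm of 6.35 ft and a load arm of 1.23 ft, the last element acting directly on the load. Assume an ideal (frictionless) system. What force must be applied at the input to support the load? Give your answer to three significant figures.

0.153 kN

Gear pair MA = 19/15 = 1.2667.
Lever MA = effort arm / load arm = 6.35/1.23 = 5.1626.
Combined ideal MA = 1.2667 × 5.1626 = 6.5393.
Effort = load / MA = 1 / 6.5393 = 0.15292 kN.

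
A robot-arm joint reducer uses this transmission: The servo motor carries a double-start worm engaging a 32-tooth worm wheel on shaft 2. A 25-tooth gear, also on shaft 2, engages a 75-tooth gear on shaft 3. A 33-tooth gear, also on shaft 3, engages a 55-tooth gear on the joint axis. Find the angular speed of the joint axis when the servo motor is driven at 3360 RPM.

the servo motor → shaft 2 (worm, 32/2): 3360 ÷ 16 = 210 RPM
shaft 2 → shaft 3 (gear mesh, 75/25): 210 ÷ 3 = 70 RPM
shaft 3 → the joint axis (gear mesh, 55/33): 70 ÷ 1.6667 = 42 RPM

42 RPM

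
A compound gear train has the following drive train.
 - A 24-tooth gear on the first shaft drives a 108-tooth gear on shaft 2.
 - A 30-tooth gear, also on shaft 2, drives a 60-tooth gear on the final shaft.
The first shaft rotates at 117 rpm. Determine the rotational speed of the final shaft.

the first shaft → shaft 2 (gear mesh, 108/24): 117 ÷ 4.5 = 26 rpm
shaft 2 → the final shaft (gear mesh, 60/30): 26 ÷ 2 = 13 rpm

13 rpm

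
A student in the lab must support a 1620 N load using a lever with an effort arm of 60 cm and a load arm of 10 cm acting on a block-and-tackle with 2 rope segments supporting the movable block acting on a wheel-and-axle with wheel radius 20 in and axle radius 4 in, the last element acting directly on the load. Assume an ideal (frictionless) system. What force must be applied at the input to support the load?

Lever MA = effort arm / load arm = 60/10 = 6.
Block-and-tackle MA = number of supporting rope parts = 2.
Wheel-and-axle MA = R/r = 20/4 = 5.
Combined ideal MA = 6 × 2 × 5 = 60.
Effort = load / MA = 1620 / 60 = 27 N.

27 N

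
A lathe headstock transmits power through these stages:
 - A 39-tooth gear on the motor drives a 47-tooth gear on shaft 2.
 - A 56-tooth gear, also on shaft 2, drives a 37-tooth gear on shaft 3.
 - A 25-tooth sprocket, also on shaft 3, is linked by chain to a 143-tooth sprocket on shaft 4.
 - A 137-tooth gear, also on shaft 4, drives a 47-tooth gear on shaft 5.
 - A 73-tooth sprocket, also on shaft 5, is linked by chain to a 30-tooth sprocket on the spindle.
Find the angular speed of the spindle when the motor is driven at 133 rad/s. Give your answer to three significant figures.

the motor → shaft 2 (gear mesh, 47/39): 133 ÷ 1.2051 = 110.36 rad/s
shaft 2 → shaft 3 (gear mesh, 37/56): 110.36 ÷ 0.66071 = 167.03 rad/s
shaft 3 → shaft 4 (chain, 143/25): 167.03 ÷ 5.72 = 29.202 rad/s
shaft 4 → shaft 5 (gear mesh, 47/137): 29.202 ÷ 0.34307 = 85.12 rad/s
shaft 5 → the spindle (chain, 30/73): 85.12 ÷ 0.41096 = 207.13 rad/s

207 rad/s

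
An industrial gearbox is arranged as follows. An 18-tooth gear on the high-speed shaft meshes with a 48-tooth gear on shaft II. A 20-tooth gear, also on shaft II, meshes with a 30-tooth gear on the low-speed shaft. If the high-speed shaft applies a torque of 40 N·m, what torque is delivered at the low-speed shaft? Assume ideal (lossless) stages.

160 N·m

After the gear mesh (48/18): 40 × 2.6667 = 106.67 N·m
After the gear mesh (30/20): 106.67 × 1.5 = 160 N·m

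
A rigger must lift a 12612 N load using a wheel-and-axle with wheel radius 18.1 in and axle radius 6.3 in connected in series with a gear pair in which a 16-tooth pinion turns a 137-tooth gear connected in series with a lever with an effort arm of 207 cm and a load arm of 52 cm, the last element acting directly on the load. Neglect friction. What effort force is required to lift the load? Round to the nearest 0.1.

128.8 N

Wheel-and-axle MA = R/r = 18.1/6.3 = 2.873.
Gear pair MA = 137/16 = 8.5625.
Lever MA = effort arm / load arm = 207/52 = 3.9808.
Combined ideal MA = 2.873 × 8.5625 × 3.9808 = 97.928.
Effort = load / MA = 12612 / 97.928 = 128.79 N.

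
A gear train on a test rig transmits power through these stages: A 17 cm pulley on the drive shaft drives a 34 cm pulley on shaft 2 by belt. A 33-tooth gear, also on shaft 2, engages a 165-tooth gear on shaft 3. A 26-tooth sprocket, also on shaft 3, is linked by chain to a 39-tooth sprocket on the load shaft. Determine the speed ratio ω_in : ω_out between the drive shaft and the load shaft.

Each stage contributes driven/driver: belt 34/17 = 2, gear mesh 165/33 = 5, chain 39/26 = 1.5.
Overall: 2 × 5 × 1.5 = 15.

15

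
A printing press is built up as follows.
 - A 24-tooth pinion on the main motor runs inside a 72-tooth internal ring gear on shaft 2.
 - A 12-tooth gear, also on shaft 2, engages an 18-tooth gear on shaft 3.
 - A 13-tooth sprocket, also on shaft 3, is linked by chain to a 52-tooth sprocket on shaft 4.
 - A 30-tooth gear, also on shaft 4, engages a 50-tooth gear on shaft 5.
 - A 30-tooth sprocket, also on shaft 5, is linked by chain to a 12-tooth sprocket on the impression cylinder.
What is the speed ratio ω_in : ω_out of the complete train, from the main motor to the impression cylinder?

12

Each stage contributes driven/driver: internal gear 72/24 = 3, gear mesh 18/12 = 1.5, chain 52/13 = 4, gear mesh 50/30 = 1.6667, chain 12/30 = 0.4.
Overall: 3 × 1.5 × 4 × 1.6667 × 0.4 = 12.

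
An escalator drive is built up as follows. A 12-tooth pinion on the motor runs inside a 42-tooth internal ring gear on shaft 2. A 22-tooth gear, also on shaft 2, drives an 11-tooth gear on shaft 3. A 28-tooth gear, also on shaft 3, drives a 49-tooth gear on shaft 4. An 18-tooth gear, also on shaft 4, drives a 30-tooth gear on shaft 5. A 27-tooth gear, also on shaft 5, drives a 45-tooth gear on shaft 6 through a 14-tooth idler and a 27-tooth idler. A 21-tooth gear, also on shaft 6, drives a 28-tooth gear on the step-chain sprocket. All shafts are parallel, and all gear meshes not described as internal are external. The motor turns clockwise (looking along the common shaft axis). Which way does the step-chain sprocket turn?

counterclockwise

the motor → shaft 2: internal mesh, same direction → CW.
shaft 2 → shaft 3: external mesh, 1 reversal → CCW.
shaft 3 → shaft 4: external mesh, 1 reversal → CW.
shaft 4 → shaft 5: external mesh, 1 reversal → CCW.
shaft 5 → shaft 6: driver → idler → idler → driven is 3 external meshes, 3 reversals → CW.
shaft 6 → the step-chain sprocket: external mesh, 1 reversal → CCW.
7 reversals in total — an odd number — so the step-chain sprocket turns opposite to the motor.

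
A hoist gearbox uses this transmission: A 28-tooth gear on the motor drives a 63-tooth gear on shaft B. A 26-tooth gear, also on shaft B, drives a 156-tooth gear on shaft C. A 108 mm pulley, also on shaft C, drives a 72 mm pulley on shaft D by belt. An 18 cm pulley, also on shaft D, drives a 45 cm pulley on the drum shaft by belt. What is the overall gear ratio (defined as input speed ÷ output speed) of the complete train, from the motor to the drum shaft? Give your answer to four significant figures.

Each stage contributes driven/driver: gear mesh 63/28 = 2.25, gear mesh 156/26 = 6, belt 72/108 = 0.66667, belt 45/18 = 2.5.
Overall: 2.25 × 6 × 0.66667 × 2.5 = 22.5.

22.50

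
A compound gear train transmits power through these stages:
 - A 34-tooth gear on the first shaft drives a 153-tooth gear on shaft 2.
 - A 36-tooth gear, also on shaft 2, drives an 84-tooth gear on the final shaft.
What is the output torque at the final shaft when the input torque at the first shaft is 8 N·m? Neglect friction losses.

84 N·m

Gear mesh: ratio = 153/34 = 4.5; torque at shaft 2 = 8 × 4.5 = 36 N·m.
Gear mesh: ratio = 84/36 = 2.3333; torque at the final shaft = 36 × 2.3333 = 84 N·m.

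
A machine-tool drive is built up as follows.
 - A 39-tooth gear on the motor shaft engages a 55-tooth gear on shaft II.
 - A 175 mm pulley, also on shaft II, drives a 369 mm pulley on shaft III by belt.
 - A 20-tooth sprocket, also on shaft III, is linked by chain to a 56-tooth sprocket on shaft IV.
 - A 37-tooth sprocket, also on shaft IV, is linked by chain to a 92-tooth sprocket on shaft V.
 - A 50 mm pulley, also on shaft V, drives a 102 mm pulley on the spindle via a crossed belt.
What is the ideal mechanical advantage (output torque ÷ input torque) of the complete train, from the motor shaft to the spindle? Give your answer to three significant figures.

Each stage contributes driven/driver: gear mesh 55/39 = 1.4103, belt 369/175 = 2.1086, chain 56/20 = 2.8, chain 92/37 = 2.4865, belt 102/50 = 2.04.
Overall: 1.4103 × 2.1086 × 2.8 × 2.4865 × 2.04 = 42.234.

42.2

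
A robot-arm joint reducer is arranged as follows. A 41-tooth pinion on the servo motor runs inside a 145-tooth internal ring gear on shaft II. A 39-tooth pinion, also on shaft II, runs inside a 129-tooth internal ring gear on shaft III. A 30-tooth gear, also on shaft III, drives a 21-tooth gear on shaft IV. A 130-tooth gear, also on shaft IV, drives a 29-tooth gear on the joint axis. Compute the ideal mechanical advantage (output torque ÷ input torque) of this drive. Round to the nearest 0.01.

1.83

Each stage contributes driven/driver: internal gear 145/41 = 3.5366, internal gear 129/39 = 3.3077, gear mesh 21/30 = 0.7, gear mesh 29/130 = 0.22308.
Overall: 3.5366 × 3.3077 × 0.7 × 0.22308 = 1.8267.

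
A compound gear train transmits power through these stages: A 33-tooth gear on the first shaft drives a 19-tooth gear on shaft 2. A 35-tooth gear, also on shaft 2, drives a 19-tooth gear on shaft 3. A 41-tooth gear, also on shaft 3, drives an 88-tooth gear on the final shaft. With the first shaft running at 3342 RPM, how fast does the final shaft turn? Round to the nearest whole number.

Gear mesh: ratio = 19/33 = 0.57576, so shaft 2 turns at 3342 / 0.57576 = 5804.5 RPM.
Gear mesh: ratio = 19/35 = 0.54286, so shaft 3 turns at 5804.5 / 0.54286 = 10693 RPM.
Gear mesh: ratio = 88/41 = 2.1463, so the final shaft turns at 10693 / 2.1463 = 4981.8 RPM.

4982 RPM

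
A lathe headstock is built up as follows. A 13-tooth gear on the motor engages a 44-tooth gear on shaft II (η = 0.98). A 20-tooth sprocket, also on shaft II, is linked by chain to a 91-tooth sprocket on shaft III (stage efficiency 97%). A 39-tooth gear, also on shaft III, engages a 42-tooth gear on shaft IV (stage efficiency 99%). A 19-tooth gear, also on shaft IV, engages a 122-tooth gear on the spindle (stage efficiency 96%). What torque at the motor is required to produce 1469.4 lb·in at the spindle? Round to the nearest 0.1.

15.3 lb·in

Overall ratio R = 3.3846 × 4.55 × 1.0769 × 6.4211 = 106.49; overall efficiency η = 0.98 × 0.97 × 0.99 × 0.96 = 0.9035.
Input torque = output torque / (R × η) = 1469.4 / (106.49 × 0.9035) = 15.273 lb·in.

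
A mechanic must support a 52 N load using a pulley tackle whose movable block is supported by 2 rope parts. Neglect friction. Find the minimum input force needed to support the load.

26 N

Block-and-tackle MA = number of supporting rope parts = 2.
Effort = load / MA = 52 / 2 = 26 N.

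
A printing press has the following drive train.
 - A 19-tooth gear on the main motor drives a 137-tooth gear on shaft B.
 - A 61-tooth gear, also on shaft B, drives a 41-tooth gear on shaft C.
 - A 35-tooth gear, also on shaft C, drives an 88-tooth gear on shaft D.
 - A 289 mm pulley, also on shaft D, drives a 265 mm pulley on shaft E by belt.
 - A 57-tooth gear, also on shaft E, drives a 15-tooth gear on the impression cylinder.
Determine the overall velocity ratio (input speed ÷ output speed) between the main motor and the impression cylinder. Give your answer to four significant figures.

Each stage contributes driven/driver: gear mesh 137/19 = 7.2105, gear mesh 41/61 = 0.67213, gear mesh 88/35 = 2.5143, belt 265/289 = 0.91696, gear mesh 15/57 = 0.26316.
Overall: 7.2105 × 0.67213 × 2.5143 × 0.91696 × 0.26316 = 2.9404.

2.940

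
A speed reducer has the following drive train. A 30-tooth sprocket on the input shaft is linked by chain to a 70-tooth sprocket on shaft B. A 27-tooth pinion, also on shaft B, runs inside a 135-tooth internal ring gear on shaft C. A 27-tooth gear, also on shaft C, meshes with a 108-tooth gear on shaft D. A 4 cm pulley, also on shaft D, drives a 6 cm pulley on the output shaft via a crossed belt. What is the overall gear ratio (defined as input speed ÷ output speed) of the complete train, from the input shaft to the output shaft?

70

Each stage contributes driven/driver: chain 70/30 = 2.3333, internal gear 135/27 = 5, gear mesh 108/27 = 4, belt 6/4 = 1.5.
Overall: 2.3333 × 5 × 4 × 1.5 = 70.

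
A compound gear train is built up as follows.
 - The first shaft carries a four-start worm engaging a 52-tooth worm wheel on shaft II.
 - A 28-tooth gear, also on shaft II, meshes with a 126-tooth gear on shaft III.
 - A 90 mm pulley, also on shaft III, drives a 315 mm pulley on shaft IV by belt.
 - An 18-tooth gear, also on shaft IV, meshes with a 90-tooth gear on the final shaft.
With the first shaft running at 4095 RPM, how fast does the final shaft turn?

Worm: ratio = 52/4 = 13, so shaft II turns at 4095 / 13 = 315 RPM.
Gear mesh: ratio = 126/28 = 4.5, so shaft III turns at 315 / 4.5 = 70 RPM.
Belt: ratio = 315/90 = 3.5, so shaft IV turns at 70 / 3.5 = 20 RPM.
Gear mesh: ratio = 90/18 = 5, so the final shaft turns at 20 / 5 = 4 RPM.

4 RPM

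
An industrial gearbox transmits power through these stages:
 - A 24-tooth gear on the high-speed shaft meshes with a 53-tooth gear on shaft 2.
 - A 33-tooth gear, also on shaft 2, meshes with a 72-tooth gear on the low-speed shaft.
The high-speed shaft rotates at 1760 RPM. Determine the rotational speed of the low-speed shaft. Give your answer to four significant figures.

gear mesh 53/24 = 2.2083 → 1760/2.2083 = 796.98 RPM
gear mesh 72/33 = 2.1818 → 796.98/2.1818 = 365.28 RPM

365.3 RPM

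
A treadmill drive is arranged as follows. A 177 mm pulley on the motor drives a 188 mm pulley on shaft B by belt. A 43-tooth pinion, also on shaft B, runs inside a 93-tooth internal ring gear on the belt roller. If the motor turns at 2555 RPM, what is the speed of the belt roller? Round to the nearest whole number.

1112 RPM

belt 188/177 = 1.0621 → 2555/1.0621 = 2405.5 RPM
internal gear 93/43 = 2.1628 → 2405.5/2.1628 = 1112.2 RPM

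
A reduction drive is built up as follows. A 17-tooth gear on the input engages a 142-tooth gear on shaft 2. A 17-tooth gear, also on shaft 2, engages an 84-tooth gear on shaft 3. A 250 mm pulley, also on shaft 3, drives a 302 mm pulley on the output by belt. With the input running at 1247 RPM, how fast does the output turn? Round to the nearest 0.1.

25.0 RPM

gear mesh 142/17 = 8.3529 → 1247/8.3529 = 149.29 RPM
gear mesh 84/17 = 4.9412 → 149.29/4.9412 = 30.213 RPM
belt 302/250 = 1.208 → 30.213/1.208 = 25.011 RPM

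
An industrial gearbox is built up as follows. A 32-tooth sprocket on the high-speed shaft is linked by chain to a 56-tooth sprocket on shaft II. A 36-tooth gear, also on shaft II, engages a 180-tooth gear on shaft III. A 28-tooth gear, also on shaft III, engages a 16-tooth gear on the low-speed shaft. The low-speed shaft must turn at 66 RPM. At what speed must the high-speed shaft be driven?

330 RPM

Overall ratio R = 1.75 × 5 × 0.57143 = 5.
Required input speed = output speed × R = 66 × 5 = 330 RPM.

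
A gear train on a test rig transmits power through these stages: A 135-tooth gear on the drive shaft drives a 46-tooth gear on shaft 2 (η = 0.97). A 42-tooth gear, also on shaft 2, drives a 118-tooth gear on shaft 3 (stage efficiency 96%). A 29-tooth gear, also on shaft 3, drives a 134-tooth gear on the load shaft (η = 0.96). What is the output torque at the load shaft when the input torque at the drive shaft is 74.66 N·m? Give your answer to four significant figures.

295.2 N·m

Gear mesh: ratio = 46/135 = 0.34074; torque at shaft 2 = 74.66 × 0.34074 × 0.97 = 24.677 N·m.
Gear mesh: ratio = 118/42 = 2.8095; torque at shaft 3 = 24.677 × 2.8095 × 0.96 = 66.556 N·m.
Gear mesh: ratio = 134/29 = 4.6207; torque at the load shaft = 66.556 × 4.6207 × 0.96 = 295.23 N·m.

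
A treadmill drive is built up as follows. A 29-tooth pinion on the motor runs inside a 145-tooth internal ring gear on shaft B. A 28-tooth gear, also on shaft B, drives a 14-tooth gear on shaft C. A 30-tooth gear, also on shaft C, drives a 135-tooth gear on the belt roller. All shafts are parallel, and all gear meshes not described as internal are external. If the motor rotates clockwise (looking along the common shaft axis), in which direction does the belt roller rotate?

the motor → shaft B: internal mesh, same direction → CW.
shaft B → shaft C: external mesh, 1 reversal → CCW.
shaft C → the belt roller: external mesh, 1 reversal → CW.
2 reversals in total — an even number — so the belt roller turns the same way as the motor.

clockwise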